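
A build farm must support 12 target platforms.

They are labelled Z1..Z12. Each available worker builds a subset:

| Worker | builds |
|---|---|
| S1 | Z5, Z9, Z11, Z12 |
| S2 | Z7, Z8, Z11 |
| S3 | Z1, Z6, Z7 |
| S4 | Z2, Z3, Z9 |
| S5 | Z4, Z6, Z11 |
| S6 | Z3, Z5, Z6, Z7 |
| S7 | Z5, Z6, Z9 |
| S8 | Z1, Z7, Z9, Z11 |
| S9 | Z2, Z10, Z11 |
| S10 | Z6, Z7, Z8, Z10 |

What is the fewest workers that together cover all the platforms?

5

Take {S1, S3, S4, S5, S10}. Their union is {Z1, Z2, Z3, Z4, Z5, Z6, Z7, Z8, Z9, Z10, Z11, Z12}, which is all 12 platforms.
No 4 of the 10 workers cover everything (all 210 combinations miss at least one platform), so 5 is optimal.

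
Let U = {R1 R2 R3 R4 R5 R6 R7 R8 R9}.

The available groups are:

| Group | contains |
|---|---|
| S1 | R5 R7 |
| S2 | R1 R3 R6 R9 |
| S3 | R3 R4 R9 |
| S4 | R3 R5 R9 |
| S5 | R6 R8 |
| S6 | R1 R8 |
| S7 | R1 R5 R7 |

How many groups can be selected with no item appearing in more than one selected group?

3

S3, S5, S7 are pairwise disjoint (S3={R3,R4,R9}; S5={R6,R8}; S7={R1,R5,R7}).
Every remaining group overlaps one of these, and no 4 of the listed groups are pairwise disjoint, so 3 is the maximum.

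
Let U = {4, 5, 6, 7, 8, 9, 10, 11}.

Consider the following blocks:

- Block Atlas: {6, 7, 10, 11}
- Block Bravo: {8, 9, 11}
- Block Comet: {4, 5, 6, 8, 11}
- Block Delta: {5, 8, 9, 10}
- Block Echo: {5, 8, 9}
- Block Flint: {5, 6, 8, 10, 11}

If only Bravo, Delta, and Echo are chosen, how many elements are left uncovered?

Union of Bravo, Delta, Echo = {5, 8, 9, 10, 11}.
Not covered: 4, 6, 7 — 3 elements.

3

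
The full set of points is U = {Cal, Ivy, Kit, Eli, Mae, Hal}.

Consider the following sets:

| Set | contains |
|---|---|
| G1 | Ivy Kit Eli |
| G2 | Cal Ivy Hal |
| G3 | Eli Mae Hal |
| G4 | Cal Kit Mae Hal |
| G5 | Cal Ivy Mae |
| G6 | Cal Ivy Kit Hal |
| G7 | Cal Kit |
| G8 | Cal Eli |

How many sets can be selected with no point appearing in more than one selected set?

2

G3, G7 are pairwise disjoint (G3={Eli,Mae,Hal}; G7={Cal,Kit}).
Every remaining set overlaps one of these, and no 3 of the listed sets are pairwise disjoint, so 2 is the maximum.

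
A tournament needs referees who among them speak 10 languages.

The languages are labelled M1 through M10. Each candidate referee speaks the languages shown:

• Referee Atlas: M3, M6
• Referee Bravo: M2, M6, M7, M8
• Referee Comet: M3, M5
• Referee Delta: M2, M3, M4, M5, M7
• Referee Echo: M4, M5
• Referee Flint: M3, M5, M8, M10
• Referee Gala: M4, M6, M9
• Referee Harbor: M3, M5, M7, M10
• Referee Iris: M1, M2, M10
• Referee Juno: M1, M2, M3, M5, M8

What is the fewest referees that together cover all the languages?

Gala and Harbor and Juno together: Gala ∪ Harbor ∪ Juno = {M1, M2, M3, M4, M5, M6, M7, M8, M9, M10} — every language is covered.
Only Gala contains M9, so Gala is forced; the remaining 7 languages need at least 2 more referees (each remaining referee adds at most 5) — so at least 3 referees are needed, and 3 is optimal.

3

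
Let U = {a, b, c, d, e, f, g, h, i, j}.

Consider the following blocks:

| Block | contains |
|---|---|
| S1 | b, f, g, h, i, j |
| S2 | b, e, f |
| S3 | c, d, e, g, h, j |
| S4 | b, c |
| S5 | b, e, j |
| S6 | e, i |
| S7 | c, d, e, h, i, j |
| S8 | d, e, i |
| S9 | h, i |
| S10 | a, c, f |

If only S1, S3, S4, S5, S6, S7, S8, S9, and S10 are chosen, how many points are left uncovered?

Union of S1, S3, S4, S5, S6, S7, S8, S9, S10 = {a, b, c, d, e, f, g, h, i, j} — that's every point, so 0 are uncovered.

0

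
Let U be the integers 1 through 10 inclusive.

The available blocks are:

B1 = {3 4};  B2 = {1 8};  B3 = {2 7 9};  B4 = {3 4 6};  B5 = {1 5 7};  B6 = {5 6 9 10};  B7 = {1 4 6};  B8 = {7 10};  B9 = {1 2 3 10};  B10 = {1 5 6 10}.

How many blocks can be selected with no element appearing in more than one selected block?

3

B1, B2, B8 are pairwise disjoint (B1={3,4}; B2={1,8}; B8={7,10}).
Every remaining block overlaps one of these, and no 4 of the listed blocks are pairwise disjoint, so 3 is the maximum.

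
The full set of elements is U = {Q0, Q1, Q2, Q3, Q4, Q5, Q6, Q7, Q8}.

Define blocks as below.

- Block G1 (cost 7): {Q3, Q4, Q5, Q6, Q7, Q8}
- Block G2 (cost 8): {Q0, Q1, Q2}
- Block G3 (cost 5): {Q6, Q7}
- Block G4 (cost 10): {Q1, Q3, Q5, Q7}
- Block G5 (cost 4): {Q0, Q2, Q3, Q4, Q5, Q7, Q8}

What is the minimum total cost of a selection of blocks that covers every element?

G1, G2 together cover every element (G1 ∪ G2 = {Q0, Q1, Q2, Q3, Q4, Q5, Q6, Q7, Q8}); total cost 7 + 8 = 15.
The greedy pick G5, G3, G2 costs 17; no covering selection beats 15.

15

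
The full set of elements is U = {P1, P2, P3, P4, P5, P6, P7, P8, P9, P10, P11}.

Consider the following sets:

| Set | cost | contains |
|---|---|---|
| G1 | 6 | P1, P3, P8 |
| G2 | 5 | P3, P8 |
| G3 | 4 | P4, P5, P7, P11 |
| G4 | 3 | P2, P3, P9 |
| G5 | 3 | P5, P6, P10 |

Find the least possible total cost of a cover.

G1, G3, G4, G5 together cover every element (G1 ∪ G3 ∪ G4 ∪ G5 = {P1, P2, P3, P4, P5, P6, P7, P8, P9, P10, P11}); total cost 6 + 4 + 3 + 3 = 16.
No covering selection has total cost below 16.

16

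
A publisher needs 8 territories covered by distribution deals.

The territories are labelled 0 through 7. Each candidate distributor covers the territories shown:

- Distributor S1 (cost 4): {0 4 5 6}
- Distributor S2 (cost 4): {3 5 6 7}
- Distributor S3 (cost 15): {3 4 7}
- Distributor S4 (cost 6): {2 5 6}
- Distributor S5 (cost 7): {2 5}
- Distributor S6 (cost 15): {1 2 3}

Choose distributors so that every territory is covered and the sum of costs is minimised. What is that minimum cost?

S1, S2, S6 together cover every territory (S1 ∪ S2 ∪ S6 = {0, 1, 2, 3, 4, 5, 6, 7}); total cost 4 + 4 + 15 = 23.
The greedy pick S1, S2, S4, S6 costs 29; no covering selection beats 23.

23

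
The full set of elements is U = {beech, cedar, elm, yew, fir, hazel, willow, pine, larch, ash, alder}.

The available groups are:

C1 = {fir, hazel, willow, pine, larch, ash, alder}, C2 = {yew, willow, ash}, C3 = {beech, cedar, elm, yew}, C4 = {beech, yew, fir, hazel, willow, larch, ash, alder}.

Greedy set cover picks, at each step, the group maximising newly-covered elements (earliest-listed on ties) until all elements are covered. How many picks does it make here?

Greedy: pick C4 (covers 8 new) → pick C3 (covers 2 new) → pick C1 (covers 1 new). Total picks: 3.
(The true minimum cover uses only 2 groups, so greedy is not optimal here.)

3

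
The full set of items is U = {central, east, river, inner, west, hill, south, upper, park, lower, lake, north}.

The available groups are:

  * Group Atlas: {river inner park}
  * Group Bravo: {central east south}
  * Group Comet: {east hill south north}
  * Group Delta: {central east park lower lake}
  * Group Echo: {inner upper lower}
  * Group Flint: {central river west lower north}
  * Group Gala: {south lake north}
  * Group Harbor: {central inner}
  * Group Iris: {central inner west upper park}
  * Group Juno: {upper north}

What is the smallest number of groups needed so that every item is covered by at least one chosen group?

Comet and Delta and Flint and Iris together: Comet ∪ Delta ∪ Flint ∪ Iris = {central, east, river, inner, west, hill, south, upper, park, lower, lake, north} — every item is covered.
No 3 of the 10 groups cover everything (all 120 combinations miss at least one item), so 4 is optimal.

4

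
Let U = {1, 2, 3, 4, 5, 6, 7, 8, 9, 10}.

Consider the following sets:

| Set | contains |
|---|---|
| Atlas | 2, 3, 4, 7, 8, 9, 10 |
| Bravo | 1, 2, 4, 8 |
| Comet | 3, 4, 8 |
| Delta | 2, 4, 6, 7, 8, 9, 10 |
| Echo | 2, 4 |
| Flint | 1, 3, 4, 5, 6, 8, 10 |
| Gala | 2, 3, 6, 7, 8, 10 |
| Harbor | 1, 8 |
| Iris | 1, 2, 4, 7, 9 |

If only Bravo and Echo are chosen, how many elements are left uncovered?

Union of Bravo, Echo = {1, 2, 4, 8}.
Not covered: 3, 5, 6, 7, 9, 10 — 6 elements.

6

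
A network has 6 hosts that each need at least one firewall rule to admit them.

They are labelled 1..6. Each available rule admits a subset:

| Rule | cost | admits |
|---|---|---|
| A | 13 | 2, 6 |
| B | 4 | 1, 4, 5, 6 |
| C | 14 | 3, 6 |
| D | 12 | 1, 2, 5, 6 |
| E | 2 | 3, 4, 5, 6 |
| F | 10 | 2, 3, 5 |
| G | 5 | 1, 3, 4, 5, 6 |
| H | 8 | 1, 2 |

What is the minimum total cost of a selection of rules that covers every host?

10

E, H together cover every host (E ∪ H = {1, 2, 3, 4, 5, 6}); total cost 2 + 8 = 10.
The greedy pick E, B, H costs 14; no covering selection beats 10.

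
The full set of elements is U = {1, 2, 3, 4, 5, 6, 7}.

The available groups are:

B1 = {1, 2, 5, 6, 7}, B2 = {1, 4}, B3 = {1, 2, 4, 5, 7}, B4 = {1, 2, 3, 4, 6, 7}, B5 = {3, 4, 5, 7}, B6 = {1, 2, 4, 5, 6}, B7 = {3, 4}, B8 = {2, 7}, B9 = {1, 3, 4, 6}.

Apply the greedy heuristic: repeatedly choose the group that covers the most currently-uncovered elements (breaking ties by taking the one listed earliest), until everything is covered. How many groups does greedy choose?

2

Greedy: pick B4 (covers 6 new) → pick B1 (covers 1 new). Total picks: 2.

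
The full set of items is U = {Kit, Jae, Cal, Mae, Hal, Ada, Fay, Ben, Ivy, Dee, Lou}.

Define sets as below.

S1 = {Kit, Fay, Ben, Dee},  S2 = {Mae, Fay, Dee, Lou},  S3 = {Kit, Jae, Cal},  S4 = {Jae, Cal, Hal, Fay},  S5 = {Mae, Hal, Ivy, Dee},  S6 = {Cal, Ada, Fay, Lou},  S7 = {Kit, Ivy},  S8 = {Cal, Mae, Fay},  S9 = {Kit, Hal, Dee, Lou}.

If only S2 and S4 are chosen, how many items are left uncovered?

Union of S2, S4 = {Jae, Cal, Mae, Hal, Fay, Dee, Lou}.
Not covered: Kit, Ada, Ben, Ivy — 4 items.

4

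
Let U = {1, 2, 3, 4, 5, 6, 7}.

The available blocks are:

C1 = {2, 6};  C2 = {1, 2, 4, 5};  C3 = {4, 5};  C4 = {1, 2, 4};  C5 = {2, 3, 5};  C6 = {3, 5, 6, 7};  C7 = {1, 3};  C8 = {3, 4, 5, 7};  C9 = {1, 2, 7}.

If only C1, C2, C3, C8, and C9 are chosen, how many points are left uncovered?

Union of C1, C2, C3, C8, C9 = {1, 2, 3, 4, 5, 6, 7} — that's every point, so 0 are uncovered.

0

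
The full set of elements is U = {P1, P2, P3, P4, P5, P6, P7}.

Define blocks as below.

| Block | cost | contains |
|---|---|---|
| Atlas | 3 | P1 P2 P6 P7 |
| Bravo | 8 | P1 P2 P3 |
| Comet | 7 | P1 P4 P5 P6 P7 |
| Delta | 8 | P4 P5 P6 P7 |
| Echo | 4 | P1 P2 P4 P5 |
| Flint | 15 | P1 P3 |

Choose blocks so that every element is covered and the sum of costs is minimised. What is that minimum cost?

Bravo, Comet together cover every element (Bravo ∪ Comet = {P1, P2, P3, P4, P5, P6, P7}); total cost 8 + 7 = 15.
No covering selection has total cost below 15.

15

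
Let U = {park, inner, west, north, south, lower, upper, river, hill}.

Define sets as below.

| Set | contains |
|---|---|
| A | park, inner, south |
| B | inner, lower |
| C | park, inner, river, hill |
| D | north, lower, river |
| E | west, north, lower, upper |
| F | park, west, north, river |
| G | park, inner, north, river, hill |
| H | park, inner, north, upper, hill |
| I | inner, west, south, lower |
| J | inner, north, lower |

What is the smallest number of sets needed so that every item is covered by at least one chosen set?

3

G and H and I together: G ∪ H ∪ I = {park, inner, west, north, south, lower, upper, river, hill} — every item is covered.
No 2 of the 10 sets cover everything (all 45 combinations miss at least one item), so 3 is optimal.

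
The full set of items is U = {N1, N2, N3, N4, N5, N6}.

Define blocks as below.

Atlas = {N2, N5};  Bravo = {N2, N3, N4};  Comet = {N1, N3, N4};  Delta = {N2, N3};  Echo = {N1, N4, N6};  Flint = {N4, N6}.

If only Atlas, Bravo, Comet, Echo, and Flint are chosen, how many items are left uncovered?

0

Union of Atlas, Bravo, Comet, Echo, Flint = {N1, N2, N3, N4, N5, N6} — that's every item, so 0 are uncovered.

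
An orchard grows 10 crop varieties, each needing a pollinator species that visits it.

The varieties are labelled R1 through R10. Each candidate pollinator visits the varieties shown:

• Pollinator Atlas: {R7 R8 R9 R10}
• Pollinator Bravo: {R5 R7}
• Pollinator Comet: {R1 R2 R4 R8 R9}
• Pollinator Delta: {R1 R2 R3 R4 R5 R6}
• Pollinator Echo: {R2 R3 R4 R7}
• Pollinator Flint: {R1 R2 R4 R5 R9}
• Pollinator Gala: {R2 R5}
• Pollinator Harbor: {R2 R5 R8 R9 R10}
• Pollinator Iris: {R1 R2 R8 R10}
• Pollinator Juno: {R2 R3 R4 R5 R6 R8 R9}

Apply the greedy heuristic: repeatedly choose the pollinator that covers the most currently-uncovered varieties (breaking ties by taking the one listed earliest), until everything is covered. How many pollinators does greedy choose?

3

Greedy: pick Juno (covers 7 new) → pick Atlas (covers 2 new) → pick Comet (covers 1 new). Total picks: 3.
(The true minimum cover uses only 2 pollinators, so greedy is not optimal here.)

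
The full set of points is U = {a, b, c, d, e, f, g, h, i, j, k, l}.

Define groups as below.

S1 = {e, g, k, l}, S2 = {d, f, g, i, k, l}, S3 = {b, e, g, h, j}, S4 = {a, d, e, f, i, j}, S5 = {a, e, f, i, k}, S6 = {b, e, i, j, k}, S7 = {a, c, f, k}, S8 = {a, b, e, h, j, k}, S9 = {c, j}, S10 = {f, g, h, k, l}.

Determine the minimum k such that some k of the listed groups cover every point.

3

Take {S2, S3, S7}. Their union is {a, b, c, d, e, f, g, h, i, j, k, l}, which is all 12 points.
No 2 of the 10 groups cover everything (all 45 combinations miss at least one point), so 3 is optimal.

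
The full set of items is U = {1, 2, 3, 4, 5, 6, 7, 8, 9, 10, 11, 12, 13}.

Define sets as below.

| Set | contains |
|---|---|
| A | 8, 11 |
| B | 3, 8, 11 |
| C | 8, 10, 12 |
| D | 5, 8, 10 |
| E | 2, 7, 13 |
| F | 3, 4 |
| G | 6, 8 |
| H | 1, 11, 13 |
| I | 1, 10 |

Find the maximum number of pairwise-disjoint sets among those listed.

4

E, F, G, I are pairwise disjoint (E={2,7,13}; F={3,4}; G={6,8}; I={1,10}).
Every remaining set overlaps one of these, and no 5 of the listed sets are pairwise disjoint, so 4 is the maximum.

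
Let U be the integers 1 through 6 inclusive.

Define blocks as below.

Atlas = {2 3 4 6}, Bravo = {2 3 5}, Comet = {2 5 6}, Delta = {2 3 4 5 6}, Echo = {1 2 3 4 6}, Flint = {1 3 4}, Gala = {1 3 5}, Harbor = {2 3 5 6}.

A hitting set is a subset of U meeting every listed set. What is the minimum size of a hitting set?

Take H = {4, 5}. Each listed block contains at least one of these, so H is a hitting set of size 2.
The blocks Comet, Flint are pairwise disjoint, so any hitting set needs a separate item for each — at least 2. Hence 2 is optimal.

2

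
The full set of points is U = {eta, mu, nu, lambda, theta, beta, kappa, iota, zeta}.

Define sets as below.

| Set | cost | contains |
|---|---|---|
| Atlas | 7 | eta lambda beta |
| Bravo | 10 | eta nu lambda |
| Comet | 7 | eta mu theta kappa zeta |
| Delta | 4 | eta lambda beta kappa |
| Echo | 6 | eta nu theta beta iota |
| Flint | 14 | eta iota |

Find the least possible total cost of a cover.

Comet, Delta, Echo together cover every point (Comet ∪ Delta ∪ Echo = {eta, mu, nu, lambda, theta, beta, kappa, iota, zeta}); total cost 7 + 4 + 6 = 17.
No covering selection has total cost below 17.

17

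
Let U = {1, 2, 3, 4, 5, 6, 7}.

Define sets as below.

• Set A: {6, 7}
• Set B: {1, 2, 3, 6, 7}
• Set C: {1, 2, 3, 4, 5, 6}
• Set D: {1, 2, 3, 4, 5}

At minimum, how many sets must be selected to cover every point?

B and C together: B ∪ C = {1, 2, 3, 4, 5, 6, 7} — every point is covered.
No single set has all 7 points (the largest, C, has 6), so 2 is optimal.

2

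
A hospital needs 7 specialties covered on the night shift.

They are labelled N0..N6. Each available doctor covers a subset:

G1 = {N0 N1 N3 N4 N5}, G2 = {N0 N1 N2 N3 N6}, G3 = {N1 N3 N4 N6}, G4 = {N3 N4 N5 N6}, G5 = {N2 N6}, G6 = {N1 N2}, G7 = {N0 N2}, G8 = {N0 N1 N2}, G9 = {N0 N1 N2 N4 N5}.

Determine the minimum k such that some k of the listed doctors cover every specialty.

G4 and G9 together: G4 ∪ G9 = {N0, N1, N2, N3, N4, N5, N6} — every specialty is covered.
No single doctor has all 7 specialties (the largest, G1, has 5), so 2 is optimal.

2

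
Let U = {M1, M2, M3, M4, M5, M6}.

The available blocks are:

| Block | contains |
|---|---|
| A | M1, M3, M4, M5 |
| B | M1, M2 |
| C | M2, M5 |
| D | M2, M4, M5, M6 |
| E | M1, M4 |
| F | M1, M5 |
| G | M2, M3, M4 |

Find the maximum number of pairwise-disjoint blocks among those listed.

F, G are pairwise disjoint (F={M1,M5}; G={M2,M3,M4}).
Every remaining block overlaps one of these, and no 3 of the listed blocks are pairwise disjoint, so 2 is the maximum.

2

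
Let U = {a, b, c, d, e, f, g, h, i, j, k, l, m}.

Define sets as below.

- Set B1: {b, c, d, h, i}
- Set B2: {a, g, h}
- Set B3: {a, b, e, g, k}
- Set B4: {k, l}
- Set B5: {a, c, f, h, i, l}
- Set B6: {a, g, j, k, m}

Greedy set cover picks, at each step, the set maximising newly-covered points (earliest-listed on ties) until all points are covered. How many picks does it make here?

4

Greedy: pick B5 (covers 6 new) → pick B3 (covers 4 new) → pick B6 (covers 2 new) → pick B1 (covers 1 new). Total picks: 4.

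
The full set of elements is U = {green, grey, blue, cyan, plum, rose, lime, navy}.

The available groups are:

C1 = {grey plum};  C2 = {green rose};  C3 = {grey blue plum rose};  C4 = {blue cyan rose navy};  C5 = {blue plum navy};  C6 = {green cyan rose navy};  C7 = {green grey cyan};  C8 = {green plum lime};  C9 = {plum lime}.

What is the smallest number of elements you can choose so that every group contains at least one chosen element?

3

Take H = {green, cyan, plum}. Each listed group contains at least one of these, so H is a hitting set of size 3.
No choice of 2 elements meets every group, so 3 is the minimum.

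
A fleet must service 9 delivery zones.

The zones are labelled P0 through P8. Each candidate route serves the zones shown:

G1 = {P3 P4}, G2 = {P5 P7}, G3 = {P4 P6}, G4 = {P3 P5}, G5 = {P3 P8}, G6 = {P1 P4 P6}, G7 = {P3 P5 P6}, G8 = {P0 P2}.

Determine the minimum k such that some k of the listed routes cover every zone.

Take {G2, G5, G6, G8}. Their union is {P0, P1, P2, P3, P4, P5, P6, P7, P8}, which is all 9 zones.
Only G8 contains P0, so G8 is forced; the remaining 7 zones need at least 3 more routes (each remaining route adds at most 3) — so at least 4 routes are needed, and 4 is optimal.

4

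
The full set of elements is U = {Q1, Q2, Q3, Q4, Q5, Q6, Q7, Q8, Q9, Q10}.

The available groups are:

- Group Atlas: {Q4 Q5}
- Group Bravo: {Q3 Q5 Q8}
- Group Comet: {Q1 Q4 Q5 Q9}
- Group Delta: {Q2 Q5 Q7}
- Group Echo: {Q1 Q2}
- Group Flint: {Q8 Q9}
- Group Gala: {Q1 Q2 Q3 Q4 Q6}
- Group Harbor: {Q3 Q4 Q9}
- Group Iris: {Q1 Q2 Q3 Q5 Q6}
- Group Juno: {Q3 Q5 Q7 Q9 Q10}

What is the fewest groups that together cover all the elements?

3

Bravo, Gala, and Juno cover everything between them: the union {Q1, Q2, Q3, Q4, Q5, Q6, Q7, Q8, Q9, Q10} is all of U.
Only Juno contains Q10, so Juno is forced; the remaining 5 elements need at least 2 more groups (each remaining group adds at most 4) — so at least 3 groups are needed, and 3 is optimal.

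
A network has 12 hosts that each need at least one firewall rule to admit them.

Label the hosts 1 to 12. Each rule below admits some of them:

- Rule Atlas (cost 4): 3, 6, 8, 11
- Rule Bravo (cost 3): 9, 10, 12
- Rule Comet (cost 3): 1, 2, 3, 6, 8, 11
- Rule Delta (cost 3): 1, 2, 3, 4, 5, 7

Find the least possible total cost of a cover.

Bravo, Comet, Delta together cover every host (Bravo ∪ Comet ∪ Delta = {1, 2, 3, 4, 5, 6, 7, 8, 9, 10, 11, 12}); total cost 3 + 3 + 3 = 9.
No covering selection has total cost below 9.

9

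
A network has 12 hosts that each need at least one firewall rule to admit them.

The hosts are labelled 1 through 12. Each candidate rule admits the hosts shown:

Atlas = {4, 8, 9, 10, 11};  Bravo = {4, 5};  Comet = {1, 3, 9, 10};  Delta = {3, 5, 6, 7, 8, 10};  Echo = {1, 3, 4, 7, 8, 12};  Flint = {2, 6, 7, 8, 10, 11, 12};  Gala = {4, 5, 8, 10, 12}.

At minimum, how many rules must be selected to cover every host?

3

Bravo and Comet and Flint together: Bravo ∪ Comet ∪ Flint = {1, 2, 3, 4, 5, 6, 7, 8, 9, 10, 11, 12} — every host is covered.
Only Flint contains 2, so Flint is forced; the remaining 5 hosts need at least 2 more rules (each remaining rule adds at most 3) — so at least 3 rules are needed, and 3 is optimal.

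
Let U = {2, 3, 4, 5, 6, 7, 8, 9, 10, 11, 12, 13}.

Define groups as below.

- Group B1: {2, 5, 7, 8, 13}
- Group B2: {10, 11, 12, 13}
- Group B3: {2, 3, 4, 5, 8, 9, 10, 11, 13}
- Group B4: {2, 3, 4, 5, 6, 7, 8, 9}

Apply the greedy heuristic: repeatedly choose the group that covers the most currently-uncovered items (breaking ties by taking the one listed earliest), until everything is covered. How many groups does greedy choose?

Greedy: pick B3 (covers 9 new) → pick B4 (covers 2 new) → pick B2 (covers 1 new). Total picks: 3.
(The true minimum cover uses only 2 groups, so greedy is not optimal here.)

3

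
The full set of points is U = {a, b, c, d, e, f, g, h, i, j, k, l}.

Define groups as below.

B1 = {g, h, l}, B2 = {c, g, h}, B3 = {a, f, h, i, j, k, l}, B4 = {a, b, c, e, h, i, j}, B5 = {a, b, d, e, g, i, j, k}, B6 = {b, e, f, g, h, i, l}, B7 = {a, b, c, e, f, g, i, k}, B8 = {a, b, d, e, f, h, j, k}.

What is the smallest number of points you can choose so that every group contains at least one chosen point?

2

The 2 points {a, g} hit every group.
No single point lies in every group, so at least 2 are needed and 2 is optimal.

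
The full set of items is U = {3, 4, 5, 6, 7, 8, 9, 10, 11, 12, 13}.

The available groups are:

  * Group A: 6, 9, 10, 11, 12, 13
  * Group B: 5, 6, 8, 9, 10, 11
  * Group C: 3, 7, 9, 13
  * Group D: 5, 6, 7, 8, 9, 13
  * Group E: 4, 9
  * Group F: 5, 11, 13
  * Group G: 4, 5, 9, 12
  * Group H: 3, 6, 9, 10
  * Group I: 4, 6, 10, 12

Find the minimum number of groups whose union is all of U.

3

B and C and I together: B ∪ C ∪ I = {3, 4, 5, 6, 7, 8, 9, 10, 11, 12, 13} — every item is covered.
No 2 of the 9 groups cover everything (all 36 combinations miss at least one item), so 3 is optimal.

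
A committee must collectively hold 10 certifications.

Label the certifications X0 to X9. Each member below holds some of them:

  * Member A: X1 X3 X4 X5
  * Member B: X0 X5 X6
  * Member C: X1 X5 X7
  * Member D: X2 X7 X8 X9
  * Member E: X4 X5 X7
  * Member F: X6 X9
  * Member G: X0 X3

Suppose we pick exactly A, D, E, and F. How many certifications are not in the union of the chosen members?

1

Union of A, D, E, F = {X1, X2, X3, X4, X5, X6, X7, X8, X9}.
Not covered: X0 — 1 certification.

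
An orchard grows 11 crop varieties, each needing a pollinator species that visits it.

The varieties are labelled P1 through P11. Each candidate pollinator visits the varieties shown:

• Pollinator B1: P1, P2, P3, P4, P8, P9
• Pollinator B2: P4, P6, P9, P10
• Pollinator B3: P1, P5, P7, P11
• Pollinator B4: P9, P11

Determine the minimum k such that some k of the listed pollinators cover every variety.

3

B1 and B2 and B3 together: B1 ∪ B2 ∪ B3 = {P1, P2, P3, P4, P5, P6, P7, P8, P9, P10, P11} — every variety is covered.
Only B1 contains P2, so B1 is forced; the remaining 5 varieties need at least 2 more pollinators (each remaining pollinator adds at most 3) — so at least 3 pollinators are needed, and 3 is optimal.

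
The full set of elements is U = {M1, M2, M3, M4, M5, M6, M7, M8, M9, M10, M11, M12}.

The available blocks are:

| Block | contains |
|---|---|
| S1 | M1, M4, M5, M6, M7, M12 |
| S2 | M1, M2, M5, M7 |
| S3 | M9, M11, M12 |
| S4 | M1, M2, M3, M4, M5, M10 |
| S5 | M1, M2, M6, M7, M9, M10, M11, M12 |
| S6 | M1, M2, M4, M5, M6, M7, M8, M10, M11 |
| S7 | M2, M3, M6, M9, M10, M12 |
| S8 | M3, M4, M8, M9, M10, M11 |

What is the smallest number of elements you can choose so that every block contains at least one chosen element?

The 2 elements {M1, M9} hit every block.
The blocks S2, S8 are pairwise disjoint, so any hitting set needs a separate element for each — at least 2. Hence 2 is optimal.

2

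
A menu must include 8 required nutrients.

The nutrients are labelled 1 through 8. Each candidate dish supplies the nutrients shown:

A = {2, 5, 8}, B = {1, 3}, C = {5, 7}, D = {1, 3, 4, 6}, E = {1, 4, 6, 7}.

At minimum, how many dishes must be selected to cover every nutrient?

A and C and D together: A ∪ C ∪ D = {1, 2, 3, 4, 5, 6, 7, 8} — every nutrient is covered.
Only A contains 2, so A is forced; the remaining 5 nutrients need at least 2 more dishes (each remaining dish adds at most 4) — so at least 3 dishes are needed, and 3 is optimal.

3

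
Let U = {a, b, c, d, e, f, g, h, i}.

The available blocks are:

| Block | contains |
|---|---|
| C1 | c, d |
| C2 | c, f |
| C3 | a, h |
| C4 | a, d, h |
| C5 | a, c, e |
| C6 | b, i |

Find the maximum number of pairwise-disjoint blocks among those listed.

3

C1, C3, C6 are pairwise disjoint (C1={c,d}; C3={a,h}; C6={b,i}).
Every remaining block overlaps one of these, and no 4 of the listed blocks are pairwise disjoint, so 3 is the maximum.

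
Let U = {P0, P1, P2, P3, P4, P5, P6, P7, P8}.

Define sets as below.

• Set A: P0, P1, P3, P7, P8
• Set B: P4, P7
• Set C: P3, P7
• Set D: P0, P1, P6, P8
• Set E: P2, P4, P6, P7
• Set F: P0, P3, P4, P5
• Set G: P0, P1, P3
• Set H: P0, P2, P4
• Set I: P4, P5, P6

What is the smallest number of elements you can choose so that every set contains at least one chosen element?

3

T = {P3, P4, P6} meets every set (each contains at least one member of T), and |T| = 3.
No choice of 2 elements meets every set, so 3 is the minimum.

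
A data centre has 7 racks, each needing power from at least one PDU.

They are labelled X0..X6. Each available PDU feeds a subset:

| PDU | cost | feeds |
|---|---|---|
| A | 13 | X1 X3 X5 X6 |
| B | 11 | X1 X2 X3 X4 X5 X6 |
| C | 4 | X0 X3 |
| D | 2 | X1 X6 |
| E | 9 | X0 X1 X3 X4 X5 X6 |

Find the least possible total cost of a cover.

15

B, C together cover every rack (B ∪ C = {X0, X1, X2, X3, X4, X5, X6}); total cost 11 + 4 = 15.
The greedy pick D, C, B costs 17; no covering selection beats 15.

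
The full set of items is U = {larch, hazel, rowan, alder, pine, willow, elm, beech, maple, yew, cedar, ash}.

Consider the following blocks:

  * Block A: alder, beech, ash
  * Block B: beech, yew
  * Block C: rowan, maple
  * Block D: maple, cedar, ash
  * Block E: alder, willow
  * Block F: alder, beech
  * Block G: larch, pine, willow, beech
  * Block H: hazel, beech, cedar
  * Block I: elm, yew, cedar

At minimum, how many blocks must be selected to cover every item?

5

Take {A, C, G, H, I}. Their union is {larch, hazel, rowan, alder, pine, willow, elm, beech, maple, yew, cedar, ash}, which is all 12 items.
No 4 of the 9 blocks cover everything (all 126 combinations miss at least one item), so 5 is optimal.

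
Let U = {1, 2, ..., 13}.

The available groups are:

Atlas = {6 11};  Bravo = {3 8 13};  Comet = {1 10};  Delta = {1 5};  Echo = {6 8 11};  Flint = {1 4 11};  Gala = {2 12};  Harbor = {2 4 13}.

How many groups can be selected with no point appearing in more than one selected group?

4

Atlas, Bravo, Comet, Gala are pairwise disjoint (Atlas={6,11}; Bravo={3,8,13}; Comet={1,10}; Gala={2,12}).
Every remaining group overlaps one of these, and no 5 of the listed groups are pairwise disjoint, so 4 is the maximum.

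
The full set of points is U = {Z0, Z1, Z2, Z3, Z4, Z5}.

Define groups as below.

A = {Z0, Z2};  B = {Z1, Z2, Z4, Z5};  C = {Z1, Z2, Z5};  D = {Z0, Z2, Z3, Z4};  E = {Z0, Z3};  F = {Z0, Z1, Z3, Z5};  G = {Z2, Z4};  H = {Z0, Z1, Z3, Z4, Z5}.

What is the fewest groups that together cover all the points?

D and F cover everything between them: the union {Z0, Z1, Z2, Z3, Z4, Z5} is all of U.
No single group has all 6 points (the largest, H, has 5), so 2 is optimal.

2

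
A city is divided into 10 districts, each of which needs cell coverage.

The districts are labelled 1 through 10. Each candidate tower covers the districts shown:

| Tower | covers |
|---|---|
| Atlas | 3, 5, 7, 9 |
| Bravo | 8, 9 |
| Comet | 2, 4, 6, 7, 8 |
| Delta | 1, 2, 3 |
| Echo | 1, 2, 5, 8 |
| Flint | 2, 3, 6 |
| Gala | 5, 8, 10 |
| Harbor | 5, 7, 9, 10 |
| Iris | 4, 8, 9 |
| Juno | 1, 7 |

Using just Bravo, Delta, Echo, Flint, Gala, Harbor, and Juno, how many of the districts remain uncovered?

Union of Bravo, Delta, Echo, Flint, Gala, Harbor, Juno = {1, 2, 3, 5, 6, 7, 8, 9, 10}.
Not covered: 4 — 1 district.

1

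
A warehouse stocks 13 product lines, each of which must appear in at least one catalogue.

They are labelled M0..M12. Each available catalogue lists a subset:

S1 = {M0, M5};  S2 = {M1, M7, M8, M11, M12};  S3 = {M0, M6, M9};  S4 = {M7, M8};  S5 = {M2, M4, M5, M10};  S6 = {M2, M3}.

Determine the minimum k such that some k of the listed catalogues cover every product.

S2 and S3 and S5 and S6 together: S2 ∪ S3 ∪ S5 ∪ S6 = {M0, M1, M2, M3, M4, M5, M6, M7, M8, M9, M10, M11, M12} — every product is covered.
Only S6 contains M3, so S6 is forced; the remaining 11 products need at least 3 more catalogues (each remaining catalogue adds at most 5) — so at least 4 catalogues are needed, and 4 is optimal.

4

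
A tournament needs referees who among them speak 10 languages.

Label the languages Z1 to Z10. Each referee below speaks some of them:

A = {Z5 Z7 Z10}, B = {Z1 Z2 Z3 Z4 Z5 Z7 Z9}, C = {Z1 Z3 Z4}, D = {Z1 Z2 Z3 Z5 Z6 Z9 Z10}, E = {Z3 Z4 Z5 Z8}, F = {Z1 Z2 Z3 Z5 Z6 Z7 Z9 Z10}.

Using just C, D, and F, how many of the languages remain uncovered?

1

Union of C, D, F = {Z1, Z2, Z3, Z4, Z5, Z6, Z7, Z9, Z10}.
Not covered: Z8 — 1 language.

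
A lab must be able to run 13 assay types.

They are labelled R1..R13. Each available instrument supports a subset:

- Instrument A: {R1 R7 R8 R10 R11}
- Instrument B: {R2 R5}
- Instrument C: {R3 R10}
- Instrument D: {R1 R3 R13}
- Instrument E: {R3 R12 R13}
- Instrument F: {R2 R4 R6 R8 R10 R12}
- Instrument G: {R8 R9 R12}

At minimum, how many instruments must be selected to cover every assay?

5

A and B and D and F and G together: A ∪ B ∪ D ∪ F ∪ G = {R1, R2, R3, R4, R5, R6, R7, R8, R9, R10, R11, R12, R13} — every assay is covered.
No 4 of the 7 instruments cover everything (all 35 combinations miss at least one assay), so 5 is optimal.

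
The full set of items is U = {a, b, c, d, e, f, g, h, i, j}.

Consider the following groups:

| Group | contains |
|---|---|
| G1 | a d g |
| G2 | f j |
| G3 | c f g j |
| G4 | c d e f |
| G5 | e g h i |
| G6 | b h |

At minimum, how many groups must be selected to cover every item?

Take {G1, G3, G5, G6}. Their union is {a, b, c, d, e, f, g, h, i, j}, which is all 10 items.
Only G1 contains a, so G1 is forced; the remaining 7 items need at least 3 more groups (each remaining group adds at most 3) — so at least 4 groups are needed, and 4 is optimal.

4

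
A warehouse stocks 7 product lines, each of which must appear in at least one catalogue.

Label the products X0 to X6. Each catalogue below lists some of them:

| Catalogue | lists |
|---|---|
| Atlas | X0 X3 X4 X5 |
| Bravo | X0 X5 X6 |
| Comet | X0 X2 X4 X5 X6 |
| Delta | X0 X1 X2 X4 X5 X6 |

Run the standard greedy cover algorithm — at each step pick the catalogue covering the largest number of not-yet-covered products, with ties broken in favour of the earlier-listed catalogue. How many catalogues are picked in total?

Greedy: pick Delta (covers 6 new) → pick Atlas (covers 1 new). Total picks: 2.

2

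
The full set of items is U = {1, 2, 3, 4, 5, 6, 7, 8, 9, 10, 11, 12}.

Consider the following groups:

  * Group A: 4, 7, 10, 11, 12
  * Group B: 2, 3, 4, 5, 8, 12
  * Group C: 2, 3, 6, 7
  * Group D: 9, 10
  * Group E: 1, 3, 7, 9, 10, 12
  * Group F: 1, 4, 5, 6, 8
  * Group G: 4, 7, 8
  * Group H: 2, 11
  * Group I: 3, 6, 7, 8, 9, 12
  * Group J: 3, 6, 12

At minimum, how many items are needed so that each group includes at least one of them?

4

T = {6, 8, 10, 11} meets every group (each contains at least one member of T), and |T| = 4.
The groups D, G, H, J are pairwise disjoint, so any hitting set needs a separate item for each — at least 4. Hence 4 is optimal.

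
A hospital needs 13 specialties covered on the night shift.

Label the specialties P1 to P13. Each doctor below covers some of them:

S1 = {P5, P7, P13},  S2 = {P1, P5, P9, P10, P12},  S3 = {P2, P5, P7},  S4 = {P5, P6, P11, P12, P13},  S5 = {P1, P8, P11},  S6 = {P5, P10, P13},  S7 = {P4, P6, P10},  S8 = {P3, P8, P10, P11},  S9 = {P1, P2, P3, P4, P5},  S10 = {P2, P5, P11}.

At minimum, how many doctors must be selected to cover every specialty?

5

Take {S2, S3, S4, S7, S8}. Their union is {P1, P2, P3, P4, P5, P6, P7, P8, P9, P10, P11, P12, P13}, which is all 13 specialties.
No 4 of the 10 doctors cover everything (all 210 combinations miss at least one specialty), so 5 is optimal.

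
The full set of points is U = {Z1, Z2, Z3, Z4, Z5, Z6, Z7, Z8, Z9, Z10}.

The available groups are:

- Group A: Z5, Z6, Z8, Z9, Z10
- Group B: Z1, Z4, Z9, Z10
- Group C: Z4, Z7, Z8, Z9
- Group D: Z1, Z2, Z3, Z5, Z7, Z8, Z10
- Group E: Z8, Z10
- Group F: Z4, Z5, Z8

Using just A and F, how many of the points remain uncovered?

Union of A, F = {Z4, Z5, Z6, Z8, Z9, Z10}.
Not covered: Z1, Z2, Z3, Z7 — 4 points.

4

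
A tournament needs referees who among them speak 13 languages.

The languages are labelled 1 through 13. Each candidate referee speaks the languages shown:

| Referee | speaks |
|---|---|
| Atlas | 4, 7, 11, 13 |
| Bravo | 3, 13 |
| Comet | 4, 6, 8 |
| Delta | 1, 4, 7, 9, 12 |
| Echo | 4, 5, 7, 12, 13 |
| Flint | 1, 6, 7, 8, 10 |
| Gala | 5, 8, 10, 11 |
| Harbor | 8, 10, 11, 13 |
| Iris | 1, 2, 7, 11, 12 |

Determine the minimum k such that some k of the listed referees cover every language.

Bravo and Delta and Echo and Flint and Iris together: Bravo ∪ Delta ∪ Echo ∪ Flint ∪ Iris = {1, 2, 3, 4, 5, 6, 7, 8, 9, 10, 11, 12, 13} — every language is covered.
No 4 of the 9 referees cover everything (all 126 combinations miss at least one language), so 5 is optimal.

5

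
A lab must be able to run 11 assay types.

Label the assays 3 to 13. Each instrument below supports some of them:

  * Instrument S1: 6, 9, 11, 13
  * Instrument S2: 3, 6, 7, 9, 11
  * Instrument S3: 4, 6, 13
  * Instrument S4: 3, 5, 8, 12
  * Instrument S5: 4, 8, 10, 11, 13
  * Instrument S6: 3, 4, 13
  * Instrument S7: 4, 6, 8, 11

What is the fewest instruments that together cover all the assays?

3

S2 and S4 and S5 together: S2 ∪ S4 ∪ S5 = {3, 4, 5, 6, 7, 8, 9, 10, 11, 12, 13} — every assay is covered.
Each instrument has at most 5 assays, and 2·5 = 10 < 11 — so at least 3 instruments are needed, and 3 is optimal.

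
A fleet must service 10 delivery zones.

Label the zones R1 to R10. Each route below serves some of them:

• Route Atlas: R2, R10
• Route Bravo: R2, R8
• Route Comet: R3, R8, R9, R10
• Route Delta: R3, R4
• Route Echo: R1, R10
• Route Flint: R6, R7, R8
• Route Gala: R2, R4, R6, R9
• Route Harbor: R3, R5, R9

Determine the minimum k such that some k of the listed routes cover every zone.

4

Take {Echo, Flint, Gala, Harbor}. Their union is {R1, R2, R3, R4, R5, R6, R7, R8, R9, R10}, which is all 10 zones.
Only Harbor contains R5, so Harbor is forced; the remaining 7 zones need at least 3 more routes (each remaining route adds at most 3) — so at least 4 routes are needed, and 4 is optimal.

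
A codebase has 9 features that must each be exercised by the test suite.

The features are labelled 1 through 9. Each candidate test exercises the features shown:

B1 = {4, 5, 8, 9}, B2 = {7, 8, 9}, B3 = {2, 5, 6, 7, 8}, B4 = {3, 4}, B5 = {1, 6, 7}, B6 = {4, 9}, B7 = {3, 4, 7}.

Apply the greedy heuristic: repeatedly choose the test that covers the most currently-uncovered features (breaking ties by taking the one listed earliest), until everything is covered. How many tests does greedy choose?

4

Greedy: pick B3 (covers 5 new) → pick B1 (covers 2 new) → pick B4 (covers 1 new) → pick B5 (covers 1 new). Total picks: 4.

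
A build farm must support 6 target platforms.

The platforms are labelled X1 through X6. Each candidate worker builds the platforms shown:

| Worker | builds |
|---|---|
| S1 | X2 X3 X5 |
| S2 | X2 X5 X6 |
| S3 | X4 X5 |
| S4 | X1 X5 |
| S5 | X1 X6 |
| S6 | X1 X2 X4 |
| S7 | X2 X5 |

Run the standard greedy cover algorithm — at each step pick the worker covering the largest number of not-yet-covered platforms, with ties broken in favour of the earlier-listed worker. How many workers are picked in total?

Greedy: pick S1 (covers 3 new) → pick S5 (covers 2 new) → pick S3 (covers 1 new). Total picks: 3.

3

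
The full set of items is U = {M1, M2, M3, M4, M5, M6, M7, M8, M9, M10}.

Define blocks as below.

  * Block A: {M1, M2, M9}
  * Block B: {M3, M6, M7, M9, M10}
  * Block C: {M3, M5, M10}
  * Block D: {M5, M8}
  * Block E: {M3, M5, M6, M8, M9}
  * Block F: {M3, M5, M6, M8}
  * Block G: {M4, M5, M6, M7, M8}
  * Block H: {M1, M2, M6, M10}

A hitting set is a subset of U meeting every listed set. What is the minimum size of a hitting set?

3

The 3 items {M1, M5, M9} hit every block.
No choice of 2 items meets every block, so 3 is the minimum.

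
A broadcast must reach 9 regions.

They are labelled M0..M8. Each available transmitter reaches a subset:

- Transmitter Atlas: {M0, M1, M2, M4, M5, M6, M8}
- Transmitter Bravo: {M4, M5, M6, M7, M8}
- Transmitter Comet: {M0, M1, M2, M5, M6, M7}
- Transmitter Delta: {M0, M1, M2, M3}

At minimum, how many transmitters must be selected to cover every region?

2

Bravo and Delta together: Bravo ∪ Delta = {M0, M1, M2, M3, M4, M5, M6, M7, M8} — every region is covered.
No single transmitter has all 9 regions (the largest, Atlas, has 7), so 2 is optimal.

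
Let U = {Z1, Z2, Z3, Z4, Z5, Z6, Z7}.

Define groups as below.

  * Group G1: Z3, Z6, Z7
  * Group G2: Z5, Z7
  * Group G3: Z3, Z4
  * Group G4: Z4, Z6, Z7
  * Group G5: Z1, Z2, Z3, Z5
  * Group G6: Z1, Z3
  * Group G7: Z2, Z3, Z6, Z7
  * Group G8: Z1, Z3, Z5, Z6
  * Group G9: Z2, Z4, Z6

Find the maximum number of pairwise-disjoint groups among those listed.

G2, G6, G9 are pairwise disjoint (G2={Z5,Z7}; G6={Z1,Z3}; G9={Z2,Z4,Z6}).
Every remaining group overlaps one of these, and no 4 of the listed groups are pairwise disjoint, so 3 is the maximum.

3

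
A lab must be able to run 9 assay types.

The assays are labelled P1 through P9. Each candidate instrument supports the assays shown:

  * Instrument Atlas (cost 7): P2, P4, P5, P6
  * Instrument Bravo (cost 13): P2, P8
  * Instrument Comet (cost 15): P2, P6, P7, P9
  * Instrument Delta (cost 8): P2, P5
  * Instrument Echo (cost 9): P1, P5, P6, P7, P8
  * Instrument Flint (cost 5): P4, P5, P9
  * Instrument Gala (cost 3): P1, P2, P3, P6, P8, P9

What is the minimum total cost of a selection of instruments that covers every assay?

17

Echo, Flint, Gala together cover every assay (Echo ∪ Flint ∪ Gala = {P1, P2, P3, P4, P5, P6, P7, P8, P9}); total cost 9 + 5 + 3 = 17.
No covering selection has total cost below 17.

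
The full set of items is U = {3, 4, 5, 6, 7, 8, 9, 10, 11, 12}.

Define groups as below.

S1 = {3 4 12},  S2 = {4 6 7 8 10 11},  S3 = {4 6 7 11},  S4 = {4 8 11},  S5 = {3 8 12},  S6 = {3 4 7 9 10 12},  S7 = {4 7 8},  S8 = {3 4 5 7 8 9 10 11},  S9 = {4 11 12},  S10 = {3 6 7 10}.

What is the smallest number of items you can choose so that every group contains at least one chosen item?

2

Take H = {3, 4}. Each listed group contains at least one of these, so H is a hitting set of size 2.
The groups S4, S10 are pairwise disjoint, so any hitting set needs a separate item for each — at least 2. Hence 2 is optimal.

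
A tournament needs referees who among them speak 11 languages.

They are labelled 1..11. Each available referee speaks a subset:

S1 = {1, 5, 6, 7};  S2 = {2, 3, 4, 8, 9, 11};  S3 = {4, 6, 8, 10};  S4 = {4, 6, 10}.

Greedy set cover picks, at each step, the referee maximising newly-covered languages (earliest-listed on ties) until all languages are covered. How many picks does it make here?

3

Greedy: pick S2 (covers 6 new) → pick S1 (covers 4 new) → pick S3 (covers 1 new). Total picks: 3.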